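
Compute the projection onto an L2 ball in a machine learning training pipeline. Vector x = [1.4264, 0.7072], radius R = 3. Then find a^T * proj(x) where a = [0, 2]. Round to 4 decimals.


Step 1: Compute ||x|| (intermediates to 6 decimals).
||x|| = sqrt(1.4264^2 + 0.7072^2) = 1.592089
Step 2: Project.
Since ||x|| <= R, proj = x (no scaling needed).
proj(x) = [1.4264, 0.7072]
Step 3: Dot product.
a^T * proj(x) = 0*1.4264 + 2*0.7072 = 1.4144


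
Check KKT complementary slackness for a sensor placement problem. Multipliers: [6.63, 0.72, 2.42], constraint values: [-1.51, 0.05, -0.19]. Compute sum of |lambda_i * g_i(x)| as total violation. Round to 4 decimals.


KKT complementary slackness check:
lambda_1 * g_1 = 6.63 * -1.51 = -10.0113
lambda_2 * g_2 = 0.72 * 0.05 = 0.036
lambda_3 * g_3 = 2.42 * -0.19 = -0.4598
Total violation = 10.0113 + 0.036 + 0.4598 = 10.5071


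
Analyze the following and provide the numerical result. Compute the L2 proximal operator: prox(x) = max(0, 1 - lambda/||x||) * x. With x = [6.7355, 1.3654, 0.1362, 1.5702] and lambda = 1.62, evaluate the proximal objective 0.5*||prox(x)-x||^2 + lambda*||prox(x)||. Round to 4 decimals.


Step 1: Compute ||x||.
||x|| = 7.0509
Step 2: Compute scaling factor.
scale = max(0, 1 - 1.62/7.0509) = 0.7702
Step 3: prox(x) = [5.188, 1.0517, 0.1049, 1.2094]
||prox(x)|| = 5.4309
Step 4: Proximal objective.
0.5*||prox-x||^2 = 1.3122
lambda*||prox|| = 8.7981
Total = 10.1103


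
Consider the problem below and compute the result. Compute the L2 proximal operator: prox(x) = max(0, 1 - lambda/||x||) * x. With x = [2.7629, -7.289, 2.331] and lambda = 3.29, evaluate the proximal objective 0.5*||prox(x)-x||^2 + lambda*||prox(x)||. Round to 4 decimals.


Step 1: Compute ||x||.
||x|| = 8.1361
Step 2: Compute scaling factor.
scale = max(0, 1 - 3.29/8.1361) = 0.5956
Step 3: prox(x) = [1.6457, -4.3416, 1.3884]
||prox(x)|| = 4.8461
Step 4: Proximal objective.
0.5*||prox-x||^2 = 5.4121
lambda*||prox|| = 15.9437
Total = 21.3558


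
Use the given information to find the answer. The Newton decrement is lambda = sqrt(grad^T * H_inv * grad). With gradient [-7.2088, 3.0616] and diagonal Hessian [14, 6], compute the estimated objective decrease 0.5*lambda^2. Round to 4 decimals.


Step 1: H is diagonal, so H^(-1) * g = [-0.5149, 0.5103].
Step 2: g^T H^(-1) g = sum_i g_i^2 / H_ii
  = (-7.2088)^2/14 + (3.0616)^2/6
  = 3.7119 + 1.5622 = 5.2741
Step 3: Objective decrease = 0.5 * g^T H^(-1) g = 2.6371


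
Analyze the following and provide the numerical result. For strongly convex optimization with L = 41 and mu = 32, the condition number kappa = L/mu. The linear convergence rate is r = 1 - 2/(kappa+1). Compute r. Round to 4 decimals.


Step 1: Compute the condition number.
kappa = L/mu = 41/32 = 1.2813
Step 2: Compute the convergence rate.
r = 1 - 2/(kappa + 1) = 1 - 2*mu/(L + mu) = (L - mu)/(L + mu) = 9/73 = 0.1233


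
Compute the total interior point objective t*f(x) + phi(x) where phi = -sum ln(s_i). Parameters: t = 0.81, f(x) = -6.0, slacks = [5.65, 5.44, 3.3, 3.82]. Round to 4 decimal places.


Step 1: Compute log-barrier.
ln values: [1.7317, 1.6938, 1.1939, 1.3403]
phi = -(1.7317 + 1.6938 + 1.1939 + 1.3403) = -5.9596
Step 2: Compute augmented objective.
t*f(x) = 0.81*-6.0 = -4.86
Total = -4.86 - 5.9596 = -10.8196


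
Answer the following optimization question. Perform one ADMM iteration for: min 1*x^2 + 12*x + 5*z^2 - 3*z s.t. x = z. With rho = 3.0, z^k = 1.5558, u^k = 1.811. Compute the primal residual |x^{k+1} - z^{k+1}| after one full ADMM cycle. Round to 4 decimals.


ADMM iteration with rho = 3.0, z^k = 1.5558, u^k = 1.811
Step 1: x-update.
Minimize 1*x^2 + 12*x + (3.0/2)*(x - 1.5558 + 1.811)^2
FOC: (2*1 + 3.0)*x = -12 + 3.0*(1.5558 - 1.811)
x^{k+1} = -2.5531
Step 2: z-update.
Minimize 5*z^2 - 3*z + (3.0/2)*(-2.5531 - z + 1.811)^2
FOC: (2*5 + 3.0)*z = 3 + 3.0*(-2.5531 + 1.811)
z^{k+1} = 0.0595
Step 3: u-update.
u^{k+1} = 1.811 - 2.5531 - 0.0595 = -0.8016
Step 4: Primal residual = |-2.5531 - 0.0595| = 2.6126


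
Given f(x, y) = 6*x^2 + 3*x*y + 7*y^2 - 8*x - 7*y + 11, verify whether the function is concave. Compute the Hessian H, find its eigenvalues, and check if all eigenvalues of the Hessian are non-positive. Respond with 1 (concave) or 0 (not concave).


The Hessian of f(x,y) = 6*x^2 + 3*x*y + 7*y^2 - 8*x - 7*y + 11 is:
H = [[12, 3], [3, 14]]
Trace = 12 + 14 = 26
Determinant = 12*14 - (3)^2 = 159
Discriminant = (26)^2 - 4*159 = 40.0
Eigenvalues: lambda_1 = 9.8377, lambda_2 = 16.1623
The function is not concave.

0


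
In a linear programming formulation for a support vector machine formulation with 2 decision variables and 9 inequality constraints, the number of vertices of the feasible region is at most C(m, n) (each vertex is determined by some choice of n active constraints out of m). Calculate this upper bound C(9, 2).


Each vertex corresponds to some choice of n active constraints out of m, so the number of vertices is at most C(m, n) = m! / (n!(m-n)!).
m = 9, n = 2
Numerator: 9 * 8
Denominator: 2! = 2
C(9, 2) = 36


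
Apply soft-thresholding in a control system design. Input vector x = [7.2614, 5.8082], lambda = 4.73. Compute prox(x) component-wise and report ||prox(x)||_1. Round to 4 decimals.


Soft-thresholding with lambda = 4.73:
prox(7.2614) = sign(7.2614)*max(|7.2614| - 4.73, 0) = 2.5314
prox(5.8082) = sign(5.8082)*max(|5.8082| - 4.73, 0) = 1.0782
prox(x) = [2.5314, 1.0782]
||prox(x)||_1 = 2.5314 + 1.0782 = 3.6096


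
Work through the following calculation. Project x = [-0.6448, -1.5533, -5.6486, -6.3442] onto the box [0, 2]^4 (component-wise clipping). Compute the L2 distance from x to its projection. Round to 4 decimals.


Project each component onto [0, 2].
clip(-0.6448) = 0.0, clip(-1.5533) = 0.0, clip(-5.6486) = 0.0, clip(-6.3442) = 0.0
Projection = [0.0, 0.0, 0.0, 0.0]
Squared diffs: [0.4158, 2.4127, 31.9067, 40.2489]
Distance = sqrt(74.9841) = 8.6593


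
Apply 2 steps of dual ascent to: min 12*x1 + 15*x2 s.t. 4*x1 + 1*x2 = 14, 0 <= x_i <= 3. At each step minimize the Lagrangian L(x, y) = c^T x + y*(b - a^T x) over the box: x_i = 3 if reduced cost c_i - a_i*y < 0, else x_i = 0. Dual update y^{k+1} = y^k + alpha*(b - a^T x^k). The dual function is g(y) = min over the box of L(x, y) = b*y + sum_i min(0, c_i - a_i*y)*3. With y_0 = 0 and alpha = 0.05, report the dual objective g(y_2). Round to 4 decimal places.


Dual ascent for LP: min 12*x1 + 15*x2, 4*x1 + 1*x2 = 14, 0 <= x_i <= 3
Step 1: y^k = 0.0, reduced costs: (12.0, 15.0)
  x^k = (0.0, 0.0), subgradient = b - a^T x = 14.0
  y^{k+1} = 0.0 + 0.05*14.0 = 0.7
Step 2: y^k = 0.7, reduced costs: (9.2, 14.3)
  x^k = (0.0, 0.0), subgradient = b - a^T x = 14.0
  y^{k+1} = 0.7 + 0.05*14.0 = 1.4
Dual objective at y_2 = 1.4: reduced costs (6.4, 13.6), box minimizer x = (0.0, 0.0)
g(y_2) = b*y + (c1 - a1*y)*x1 + (c2 - a2*y)*x2 = 14*1.4 + 6.4*0.0 + 13.6*0.0 = 19.6 + 0.0 + 0.0 = 19.6


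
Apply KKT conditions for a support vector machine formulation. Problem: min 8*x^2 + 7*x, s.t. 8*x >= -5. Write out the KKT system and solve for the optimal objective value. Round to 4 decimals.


Step 1: Try lambda = 0 (constraint inactive).
Stationarity: 2*8*x + 7 = 0
x* = -7/(2*8) = -0.4375
Check constraint: 8*-0.4375 = -3.5 >= -5 -- satisfied.
Step 2: Compute optimal value.
f(x*) = 8*(-0.4375)^2 + 7*(-0.4375) = -1.5313


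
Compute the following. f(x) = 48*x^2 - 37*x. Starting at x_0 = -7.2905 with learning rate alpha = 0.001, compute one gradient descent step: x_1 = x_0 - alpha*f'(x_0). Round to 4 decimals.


We compute the gradient at x_0 and apply the update.
f'(x) = 96*x - 37
f'(-7.2905) = 96*-7.2905 - 37 = -736.888
x_1 = -7.2905 - 0.001*-736.888 = -6.5536


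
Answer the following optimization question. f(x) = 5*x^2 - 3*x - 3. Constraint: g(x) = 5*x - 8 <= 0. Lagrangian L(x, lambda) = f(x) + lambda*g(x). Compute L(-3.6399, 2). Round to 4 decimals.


Step 1: Evaluate f(x).
f(-3.6399) = 5*(-3.6399)^2 - 3*(-3.6399) - 3 = 74.1641
Step 2: Evaluate g(x).
g(-3.6399) = 5*-3.6399 - 8 = -26.1995
Step 3: Compute Lagrangian.
L = 74.1641 + 2*-26.1995 = 21.7651


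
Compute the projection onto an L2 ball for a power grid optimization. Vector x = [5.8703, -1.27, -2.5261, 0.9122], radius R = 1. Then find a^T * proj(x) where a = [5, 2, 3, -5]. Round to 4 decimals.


Step 1: Compute ||x|| (intermediates to 6 decimals).
||x|| = sqrt(5.8703^2 + (-1.27)^2 + (-2.5261)^2 + 0.9122^2) = 6.579256
Step 2: Project.
Since ||x|| > R, scale = R/||x|| = 1/6.579256 = 0.151993, proj(x) = scale * x
proj(x) = [0.892245, -0.193031, -0.38395, 0.138648]
Step 3: Dot product.
a^T * proj(x) = 5*0.892245 + 2*(-0.193031) + 3*(-0.38395) - 5*0.138648 = 2.2301


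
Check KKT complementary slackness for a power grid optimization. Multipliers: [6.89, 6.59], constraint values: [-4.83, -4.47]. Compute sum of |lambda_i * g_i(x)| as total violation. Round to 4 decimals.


KKT complementary slackness check:
lambda_1 * g_1 = 6.89 * -4.83 = -33.2787
lambda_2 * g_2 = 6.59 * -4.47 = -29.4573
Total violation = 33.2787 + 29.4573 = 62.736


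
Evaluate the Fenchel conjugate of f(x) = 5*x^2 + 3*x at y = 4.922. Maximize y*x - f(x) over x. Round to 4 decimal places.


f*(y) = sup_x {y*x - a*x^2 - b*x} = sup_x {(y-b)*x - a*x^2}
FOC: (y - b) - 2a*x = 0 => x* = (y - b)/(2a)
x* = (4.922 - 3)/(2*5) = 0.1922
f*(4.922) = (y-b)^2/(4a) = (4.922 - 3)^2/(4*5)
= 3.6941/20 = 0.1847


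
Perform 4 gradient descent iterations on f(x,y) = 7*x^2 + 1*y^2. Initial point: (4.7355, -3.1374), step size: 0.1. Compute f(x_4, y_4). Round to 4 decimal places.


Gradient descent on f(x,y) = 7*x^2 + 1*y^2.
Starting point: (4.7355, -3.1374), alpha = 0.1
Step 1: grad_x = 2*7*4.7355 = 66.297, grad_y = 2*1*-3.1374 = -6.2748
  x_1 = 4.7355 - 0.1*66.297 = -1.8942
  y_1 = -3.1374 - 0.1*-6.2748 = -2.5099
Step 2: grad_x = 2*7*-1.8942 = -26.5188, grad_y = 2*1*-2.5099 = -5.0198
  x_2 = -1.8942 - 0.1*-26.5188 = 0.7577
  y_2 = -2.5099 - 0.1*-5.0198 = -2.0079
Step 3: grad_x = 2*7*0.7577 = 10.6075, grad_y = 2*1*-2.0079 = -4.0159
  x_3 = 0.7577 - 0.1*10.6075 = -0.3031
  y_3 = -2.0079 - 0.1*-4.0159 = -1.6063
Step 4: grad_x = 2*7*-0.3031 = -4.243, grad_y = 2*1*-1.6063 = -3.2127
  x_4 = -0.3031 - 0.1*-4.243 = 0.1212
  y_4 = -1.6063 - 0.1*-3.2127 = -1.2851
f(0.1212, -1.2851) = 7*0.1212^2 + 1*(-1.2851)^2 = 1.7543


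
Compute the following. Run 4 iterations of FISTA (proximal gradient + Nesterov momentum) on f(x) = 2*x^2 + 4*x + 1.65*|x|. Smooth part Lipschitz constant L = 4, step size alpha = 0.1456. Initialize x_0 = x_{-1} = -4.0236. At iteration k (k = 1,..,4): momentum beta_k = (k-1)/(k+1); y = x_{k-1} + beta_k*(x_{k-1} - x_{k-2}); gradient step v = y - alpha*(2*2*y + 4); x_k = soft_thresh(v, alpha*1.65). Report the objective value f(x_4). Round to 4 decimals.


FISTA on f(x) = 2*x^2 + 4*x + 1.65*|x|
L = 4, alpha = 0.1456
Iteration 1: beta = 0.0, y = -4.0236 + 0.0*(-4.0236 + 4.0236) = -4.0236
  grad(y) = -12.0944, v = y - alpha*grad = -2.2627
  prox(v) = soft_thresh(-2.2627, 0.2402) = -2.0224
Iteration 2: beta = 0.3333, y = -2.0224 + 0.3333*(-2.0224 + 4.0236) = -1.3554
  grad(y) = -1.4214, v = y - alpha*grad = -1.1484
  prox(v) = soft_thresh(-1.1484, 0.2402) = -0.9082
Iteration 3: beta = 0.5, y = -0.9082 + 0.5*(-0.9082 + 2.0224) = -0.351
  grad(y) = 2.5959, v = y - alpha*grad = -0.729
  prox(v) = soft_thresh(-0.729, 0.2402) = -0.4887
Iteration 4: beta = 0.6, y = -0.4887 + 0.6*(-0.4887 + 0.9082) = -0.2371
  grad(y) = 3.0516, v = y - alpha*grad = -0.6814
  prox(v) = soft_thresh(-0.6814, 0.2402) = -0.4412
f(x_4) = 2*(-0.4412)^2 + 4*(-0.4412) + 1.65*|-0.4412| = -0.6475


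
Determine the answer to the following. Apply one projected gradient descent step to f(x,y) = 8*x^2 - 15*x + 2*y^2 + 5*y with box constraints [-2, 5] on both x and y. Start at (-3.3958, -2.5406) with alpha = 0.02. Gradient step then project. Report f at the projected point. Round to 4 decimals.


Step 1: Compute gradient at (-3.3958, -2.5406).
grad_x = 2*8*-3.3958 - 15 = -69.3328
grad_y = 2*2*-2.5406 + 5 = -5.1624
Step 2: Gradient step.
x_raw = -3.3958 - 0.02*-69.3328 = -2.0091
y_raw = -2.5406 - 0.02*-5.1624 = -2.4374
Step 3: Project onto [-2, 5].
x_proj = clip(-2.0091) = -2.0
y_proj = clip(-2.4374) = -2.0
Step 4: Evaluate f.
f(-2.0, -2.0) = 60.0


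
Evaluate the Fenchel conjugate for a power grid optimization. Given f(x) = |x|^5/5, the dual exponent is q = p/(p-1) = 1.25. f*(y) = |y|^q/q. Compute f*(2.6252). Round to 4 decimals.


The conjugate exponent q satisfies 1/p + 1/q = 1.
p = 5, so q = 5/(5 - 1) = 1.25
|y|^q = 2.6252^1.25 = 3.3416
f*(2.6252) = 3.3416 / 1.25 = 2.6733


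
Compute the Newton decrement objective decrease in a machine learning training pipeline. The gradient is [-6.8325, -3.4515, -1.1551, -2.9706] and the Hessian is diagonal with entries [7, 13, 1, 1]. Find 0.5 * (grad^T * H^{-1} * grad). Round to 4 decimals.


Step 1: H is diagonal, so H^(-1) * g = [-0.9761, -0.2655, -1.1551, -2.9706].
Step 2: g^T H^(-1) g = sum_i g_i^2 / H_ii
  = (-6.8325)^2/7 + (-3.4515)^2/13 + (-1.1551)^2/1 + (-2.9706)^2/1
  = 6.669 + 0.9164 + 1.3343 + 8.8245 = 17.7441
Step 3: Objective decrease = 0.5 * g^T H^(-1) g = 8.8721


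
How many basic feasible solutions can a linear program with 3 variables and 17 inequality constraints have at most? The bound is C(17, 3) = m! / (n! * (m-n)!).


Each vertex corresponds to some choice of n active constraints out of m, so the number of vertices is at most C(m, n) = m! / (n!(m-n)!).
m = 17, n = 3
Numerator: 17 * 16 * 15
Denominator: 3! = 6
C(17, 3) = 680


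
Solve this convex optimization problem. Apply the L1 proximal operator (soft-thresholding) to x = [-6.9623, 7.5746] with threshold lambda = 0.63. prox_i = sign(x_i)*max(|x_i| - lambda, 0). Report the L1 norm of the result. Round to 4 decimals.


Soft-thresholding with lambda = 0.63:
prox(-6.9623) = sign(-6.9623)*max(|-6.9623| - 0.63, 0) = -6.3323
prox(7.5746) = sign(7.5746)*max(|7.5746| - 0.63, 0) = 6.9446
prox(x) = [-6.3323, 6.9446]
||prox(x)||_1 = 6.3323 + 6.9446 = 13.2769


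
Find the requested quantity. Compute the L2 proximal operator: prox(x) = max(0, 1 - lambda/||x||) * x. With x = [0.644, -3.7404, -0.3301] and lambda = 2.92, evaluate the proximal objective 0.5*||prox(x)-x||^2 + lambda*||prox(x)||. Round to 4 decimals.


Step 1: Compute ||x||.
||x|| = 3.8098
Step 2: Compute scaling factor.
scale = max(0, 1 - 2.92/3.8098) = 0.2335
Step 3: prox(x) = [0.1504, -0.8736, -0.0771]
||prox(x)|| = 0.8898
Step 4: Proximal objective.
0.5*||prox-x||^2 = 4.2632
lambda*||prox|| = 2.5982
Total = 6.8613


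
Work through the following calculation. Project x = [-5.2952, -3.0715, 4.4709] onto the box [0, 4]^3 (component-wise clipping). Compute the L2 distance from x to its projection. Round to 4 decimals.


Project each component onto [0, 4].
clip(-5.2952) = 0.0, clip(-3.0715) = 0.0, clip(4.4709) = 4.0
Projection = [0.0, 0.0, 4.0]
Squared diffs: [28.0391, 9.4341, 0.2217]
Distance = sqrt(37.6949) = 6.1396


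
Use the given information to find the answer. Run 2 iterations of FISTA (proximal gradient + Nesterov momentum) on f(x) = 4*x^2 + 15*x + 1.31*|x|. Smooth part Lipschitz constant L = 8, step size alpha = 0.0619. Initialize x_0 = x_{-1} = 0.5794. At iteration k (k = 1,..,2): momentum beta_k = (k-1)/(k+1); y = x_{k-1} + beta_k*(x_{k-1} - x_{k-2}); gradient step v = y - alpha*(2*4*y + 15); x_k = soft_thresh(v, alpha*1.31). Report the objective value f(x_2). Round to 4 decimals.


FISTA on f(x) = 4*x^2 + 15*x + 1.31*|x|
L = 8, alpha = 0.0619
Iteration 1: beta = 0.0, y = 0.5794 + 0.0*(0.5794 - 0.5794) = 0.5794
  grad(y) = 19.6352, v = y - alpha*grad = -0.636
  prox(v) = soft_thresh(-0.636, 0.0811) = -0.5549
Iteration 2: beta = 0.3333, y = -0.5549 + 0.3333*(-0.5549 - 0.5794) = -0.933
  grad(y) = 7.5357, v = y - alpha*grad = -1.3995
  prox(v) = soft_thresh(-1.3995, 0.0811) = -1.3184
f(x_2) = 4*(-1.3184)^2 + 15*(-1.3184) + 1.31*|-1.3184| = -11.0962


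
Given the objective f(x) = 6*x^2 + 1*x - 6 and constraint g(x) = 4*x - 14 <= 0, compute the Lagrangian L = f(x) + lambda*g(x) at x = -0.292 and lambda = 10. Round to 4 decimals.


Step 1: Evaluate f(x).
f(-0.292) = 6*(-0.292)^2 + 1*(-0.292) - 6 = -5.7804
Step 2: Evaluate g(x).
g(-0.292) = 4*-0.292 - 14 = -15.168
Step 3: Compute Lagrangian.
L = -5.7804 + 10*-15.168 = -157.4604


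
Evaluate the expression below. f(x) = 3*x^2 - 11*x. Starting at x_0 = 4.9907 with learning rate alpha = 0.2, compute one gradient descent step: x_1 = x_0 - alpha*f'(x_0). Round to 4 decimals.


We compute the gradient at x_0 and apply the update.
f'(x) = 6*x - 11
f'(4.9907) = 6*4.9907 - 11 = 18.9442
x_1 = 4.9907 - 0.2*18.9442 = 1.2019


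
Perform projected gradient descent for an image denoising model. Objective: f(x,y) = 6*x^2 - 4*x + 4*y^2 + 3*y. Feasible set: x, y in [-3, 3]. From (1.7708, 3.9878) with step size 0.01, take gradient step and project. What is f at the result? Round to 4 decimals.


Step 1: Compute gradient at (1.7708, 3.9878).
grad_x = 2*6*1.7708 - 4 = 17.2496
grad_y = 2*4*3.9878 + 3 = 34.9024
Step 2: Gradient step.
x_raw = 1.7708 - 0.01*17.2496 = 1.5983
y_raw = 3.9878 - 0.01*34.9024 = 3.6388
Step 3: Project onto [-3, 3].
x_proj = clip(1.5983) = 1.5983
y_proj = clip(3.6388) = 3.0
Step 4: Evaluate f.
f(1.5983, 3.0) = 53.9342


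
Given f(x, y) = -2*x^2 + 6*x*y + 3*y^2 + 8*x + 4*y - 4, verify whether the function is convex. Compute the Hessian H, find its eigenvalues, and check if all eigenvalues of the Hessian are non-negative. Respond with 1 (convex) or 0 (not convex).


The Hessian of f(x,y) = -2*x^2 + 6*x*y + 3*y^2 + 8*x + 4*y - 4 is:
H = [[-4, 6], [6, 6]]
Trace = -4 + 6 = 2
Determinant = -4*6 - (6)^2 = -60
Discriminant = (2)^2 - 4*-60 = 244.0
Eigenvalues: lambda_1 = -6.8102, lambda_2 = 8.8102
The function is not convex.

0


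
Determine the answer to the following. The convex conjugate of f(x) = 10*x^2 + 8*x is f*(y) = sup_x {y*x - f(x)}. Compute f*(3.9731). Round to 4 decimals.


f*(y) = sup_x {y*x - a*x^2 - b*x} = sup_x {(y-b)*x - a*x^2}
FOC: (y - b) - 2a*x = 0 => x* = (y - b)/(2a)
x* = (3.9731 - 8)/(2*10) = -0.2013
f*(3.9731) = (y-b)^2/(4a) = (3.9731 - 8)^2/(4*10)
= 16.2159/40 = 0.4054


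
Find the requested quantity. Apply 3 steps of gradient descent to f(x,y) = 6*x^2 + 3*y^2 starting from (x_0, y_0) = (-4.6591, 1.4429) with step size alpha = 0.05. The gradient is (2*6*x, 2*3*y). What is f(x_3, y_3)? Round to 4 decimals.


Gradient descent on f(x,y) = 6*x^2 + 3*y^2.
Starting point: (-4.6591, 1.4429), alpha = 0.05
Step 1: grad_x = 2*6*-4.6591 = -55.9092, grad_y = 2*3*1.4429 = 8.6574
  x_1 = -4.6591 - 0.05*-55.9092 = -1.8636
  y_1 = 1.4429 - 0.05*8.6574 = 1.01
Step 2: grad_x = 2*6*-1.8636 = -22.3637, grad_y = 2*3*1.01 = 6.0602
  x_2 = -1.8636 - 0.05*-22.3637 = -0.7455
  y_2 = 1.01 - 0.05*6.0602 = 0.707
Step 3: grad_x = 2*6*-0.7455 = -8.9455, grad_y = 2*3*0.707 = 4.2421
  x_3 = -0.7455 - 0.05*-8.9455 = -0.2982
  y_3 = 0.707 - 0.05*4.2421 = 0.4949
f(-0.2982, 0.4949) = 6*(-0.2982)^2 + 3*0.4949^2 = 1.2683


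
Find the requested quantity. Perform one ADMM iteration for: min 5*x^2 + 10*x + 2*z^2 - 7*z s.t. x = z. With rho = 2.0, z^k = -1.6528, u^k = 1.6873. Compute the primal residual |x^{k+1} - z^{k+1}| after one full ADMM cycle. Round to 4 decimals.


ADMM iteration with rho = 2.0, z^k = -1.6528, u^k = 1.6873
Step 1: x-update.
Minimize 5*x^2 + 10*x + (2.0/2)*(x + 1.6528 + 1.6873)^2
FOC: (2*5 + 2.0)*x = -10 + 2.0*(-1.6528 - 1.6873)
x^{k+1} = -1.39
Step 2: z-update.
Minimize 2*z^2 - 7*z + (2.0/2)*(-1.39 - z + 1.6873)^2
FOC: (2*2 + 2.0)*z = 7 + 2.0*(-1.39 + 1.6873)
z^{k+1} = 1.2658
Step 3: u-update.
u^{k+1} = 1.6873 - 1.39 - 1.2658 = -0.9685
Step 4: Primal residual = |-1.39 - 1.2658| = 2.6558


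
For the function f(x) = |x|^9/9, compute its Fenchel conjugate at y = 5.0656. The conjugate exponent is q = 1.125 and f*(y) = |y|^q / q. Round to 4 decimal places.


The conjugate exponent q satisfies 1/p + 1/q = 1.
p = 9, so q = 9/(9 - 1) = 1.125
|y|^q = 5.0656^1.125 = 6.2045
f*(5.0656) = 6.2045 / 1.125 = 5.5151


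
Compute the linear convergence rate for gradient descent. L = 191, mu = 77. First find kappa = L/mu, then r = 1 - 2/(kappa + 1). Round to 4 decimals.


Step 1: Compute the condition number.
kappa = L/mu = 191/77 = 2.4805
Step 2: Compute the convergence rate.
r = 1 - 2/(kappa + 1) = 1 - 2*mu/(L + mu) = (L - mu)/(L + mu) = 114/268 = 0.4254


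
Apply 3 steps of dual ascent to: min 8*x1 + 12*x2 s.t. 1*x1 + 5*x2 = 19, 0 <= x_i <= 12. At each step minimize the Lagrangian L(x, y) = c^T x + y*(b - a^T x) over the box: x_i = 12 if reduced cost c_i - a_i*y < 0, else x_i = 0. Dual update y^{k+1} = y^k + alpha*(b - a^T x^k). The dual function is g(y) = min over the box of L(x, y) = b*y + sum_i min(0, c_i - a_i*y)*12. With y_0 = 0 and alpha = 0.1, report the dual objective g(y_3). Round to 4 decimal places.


Dual ascent for LP: min 8*x1 + 12*x2, 1*x1 + 5*x2 = 19, 0 <= x_i <= 12
Step 1: y^k = 0.0, reduced costs: (8.0, 12.0)
  x^k = (0.0, 0.0), subgradient = b - a^T x = 19.0
  y^{k+1} = 0.0 + 0.1*19.0 = 1.9
Step 2: y^k = 1.9, reduced costs: (6.1, 2.5)
  x^k = (0.0, 0.0), subgradient = b - a^T x = 19.0
  y^{k+1} = 1.9 + 0.1*19.0 = 3.8
Step 3: y^k = 3.8, reduced costs: (4.2, -7.0)
  x^k = (0.0, 12.0), subgradient = b - a^T x = -41.0
  y^{k+1} = 3.8 + 0.1*-41.0 = -0.3
Dual objective at y_3 = -0.3: reduced costs (8.3, 13.5), box minimizer x = (0.0, 0.0)
g(y_3) = b*y + (c1 - a1*y)*x1 + (c2 - a2*y)*x2 = 19*(-0.3) + 8.3*0.0 + 13.5*0.0 = -5.7 + 0.0 + 0.0 = -5.7


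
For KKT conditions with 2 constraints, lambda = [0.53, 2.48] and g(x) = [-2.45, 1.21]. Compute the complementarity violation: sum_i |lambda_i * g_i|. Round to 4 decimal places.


KKT complementary slackness check:
lambda_1 * g_1 = 0.53 * -2.45 = -1.2985
lambda_2 * g_2 = 2.48 * 1.21 = 3.0008
Total violation = 1.2985 + 3.0008 = 4.2993


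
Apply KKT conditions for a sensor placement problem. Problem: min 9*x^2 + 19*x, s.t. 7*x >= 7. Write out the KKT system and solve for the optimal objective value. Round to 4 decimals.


Step 1: Try lambda = 0 (constraint inactive).
x_unc = -19/(2*9) = -1.0556
Check: 7*-1.0556 = -7.3892 < 7 -- violated!
Step 2: Constraint must be active: 7*x = 7
x* = 7/7 = 1.0
lambda = (2*9*1.0 + 19)/7 = 5.2857
Step 3: Compute optimal value.
f(x*) = 9*1.0^2 + 19*1.0 = 28.0


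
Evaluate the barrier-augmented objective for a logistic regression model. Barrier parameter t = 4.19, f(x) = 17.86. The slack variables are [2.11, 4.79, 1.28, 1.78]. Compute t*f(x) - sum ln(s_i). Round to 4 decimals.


Step 1: Compute log-barrier.
ln values: [0.7467, 1.5665, 0.2469, 0.5766]
phi = -(0.7467 + 1.5665 + 0.2469 + 0.5766) = -3.1367
Step 2: Compute augmented objective.
t*f(x) = 4.19*17.86 = 74.8334
Total = 74.8334 - 3.1367 = 71.6967


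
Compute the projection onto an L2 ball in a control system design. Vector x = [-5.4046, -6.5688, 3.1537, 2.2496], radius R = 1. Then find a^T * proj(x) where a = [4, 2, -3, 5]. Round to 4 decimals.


Step 1: Compute ||x|| (intermediates to 6 decimals).
||x|| = sqrt((-5.4046)^2 + (-6.5688)^2 + 3.1537^2 + 2.2496^2) = 9.346944
Step 2: Project.
Since ||x|| > R, scale = R/||x|| = 1/9.346944 = 0.106987, proj(x) = scale * x
proj(x) = [-0.578222, -0.702776, 0.337405, 0.240678]
Step 3: Dot product.
a^T * proj(x) = 4*(-0.578222) + 2*(-0.702776) - 3*0.337405 + 5*0.240678 = -3.5273


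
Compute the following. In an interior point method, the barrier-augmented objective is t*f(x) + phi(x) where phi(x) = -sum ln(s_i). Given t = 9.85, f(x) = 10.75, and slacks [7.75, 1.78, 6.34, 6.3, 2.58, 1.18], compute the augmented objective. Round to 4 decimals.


Step 1: Compute log-barrier.
ln values: [2.0477, 0.5766, 1.8469, 1.8405, 0.9478, 0.1655]
phi = -(2.0477 + 0.5766 + 1.8469 + 1.8405 + 0.9478 + 0.1655) = -7.425
Step 2: Compute augmented objective.
t*f(x) = 9.85*10.75 = 105.8875
Total = 105.8875 - 7.425 = 98.4625


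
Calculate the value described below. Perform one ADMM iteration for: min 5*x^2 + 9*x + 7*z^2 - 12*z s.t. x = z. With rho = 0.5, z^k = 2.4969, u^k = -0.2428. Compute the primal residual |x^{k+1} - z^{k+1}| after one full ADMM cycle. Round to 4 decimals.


ADMM iteration with rho = 0.5, z^k = 2.4969, u^k = -0.2428
Step 1: x-update.
Minimize 5*x^2 + 9*x + (0.5/2)*(x - 2.4969 - 0.2428)^2
FOC: (2*5 + 0.5)*x = -9 + 0.5*(2.4969 + 0.2428)
x^{k+1} = -0.7267
Step 2: z-update.
Minimize 7*z^2 - 12*z + (0.5/2)*(-0.7267 - z - 0.2428)^2
FOC: (2*7 + 0.5)*z = 12 + 0.5*(-0.7267 - 0.2428)
z^{k+1} = 0.7942
Step 3: u-update.
u^{k+1} = -0.2428 - 0.7267 - 0.7942 = -1.7636
Step 4: Primal residual = |-0.7267 - 0.7942| = 1.5208


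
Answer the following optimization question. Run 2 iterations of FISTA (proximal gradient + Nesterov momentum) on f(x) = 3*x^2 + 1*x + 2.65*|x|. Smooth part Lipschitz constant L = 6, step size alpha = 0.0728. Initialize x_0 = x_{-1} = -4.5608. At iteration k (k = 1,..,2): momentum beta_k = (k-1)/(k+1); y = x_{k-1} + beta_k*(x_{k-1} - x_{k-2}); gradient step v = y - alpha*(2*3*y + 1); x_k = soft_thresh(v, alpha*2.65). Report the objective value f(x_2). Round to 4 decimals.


FISTA on f(x) = 3*x^2 + 1*x + 2.65*|x|
L = 6, alpha = 0.0728
Iteration 1: beta = 0.0, y = -4.5608 + 0.0*(-4.5608 + 4.5608) = -4.5608
  grad(y) = -26.3648, v = y - alpha*grad = -2.6414
  prox(v) = soft_thresh(-2.6414, 0.1929) = -2.4485
Iteration 2: beta = 0.3333, y = -2.4485 + 0.3333*(-2.4485 + 4.5608) = -1.7444
  grad(y) = -9.4666, v = y - alpha*grad = -1.0553
  prox(v) = soft_thresh(-1.0553, 0.1929) = -0.8623
f(x_2) = 3*(-0.8623)^2 + 1*(-0.8623) + 2.65*|-0.8623| = 3.6538


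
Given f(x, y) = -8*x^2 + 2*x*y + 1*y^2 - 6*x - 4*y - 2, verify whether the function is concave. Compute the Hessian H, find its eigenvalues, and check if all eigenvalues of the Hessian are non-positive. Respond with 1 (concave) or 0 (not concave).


The Hessian of f(x,y) = -8*x^2 + 2*x*y + 1*y^2 - 6*x - 4*y - 2 is:
H = [[-16, 2], [2, 2]]
Trace = -16 + 2 = -14
Determinant = -16*2 - (2)^2 = -36
Discriminant = (-14)^2 - 4*-36 = 340.0
Eigenvalues: lambda_1 = -16.2195, lambda_2 = 2.2195
The function is not concave.

0


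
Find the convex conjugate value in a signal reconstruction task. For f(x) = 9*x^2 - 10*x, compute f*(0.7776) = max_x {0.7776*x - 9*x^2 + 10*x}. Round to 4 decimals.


f*(y) = sup_x {y*x - a*x^2 - b*x} = sup_x {(y-b)*x - a*x^2}
FOC: (y - b) - 2a*x = 0 => x* = (y - b)/(2a)
x* = (0.7776 + 10)/(2*9) = 0.5988
f*(0.7776) = (y-b)^2/(4a) = (0.7776 + 10)^2/(4*9)
= 116.1567/36 = 3.2266


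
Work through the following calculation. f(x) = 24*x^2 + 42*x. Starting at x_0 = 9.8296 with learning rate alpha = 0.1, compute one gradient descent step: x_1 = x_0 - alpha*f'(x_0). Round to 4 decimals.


We compute the gradient at x_0 and apply the update.
f'(x) = 48*x + 42
f'(9.8296) = 48*9.8296 + 42 = 513.8208
x_1 = 9.8296 - 0.1*513.8208 = -41.5525


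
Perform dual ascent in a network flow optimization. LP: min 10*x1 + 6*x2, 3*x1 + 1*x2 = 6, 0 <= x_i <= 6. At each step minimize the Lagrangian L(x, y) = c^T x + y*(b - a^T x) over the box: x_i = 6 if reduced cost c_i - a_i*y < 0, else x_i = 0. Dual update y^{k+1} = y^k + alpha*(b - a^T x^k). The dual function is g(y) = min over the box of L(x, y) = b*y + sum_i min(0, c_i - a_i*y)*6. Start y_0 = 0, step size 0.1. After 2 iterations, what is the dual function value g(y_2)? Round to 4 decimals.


Dual ascent for LP: min 10*x1 + 6*x2, 3*x1 + 1*x2 = 6, 0 <= x_i <= 6
Step 1: y^k = 0.0, reduced costs: (10.0, 6.0)
  x^k = (0.0, 0.0), subgradient = b - a^T x = 6.0
  y^{k+1} = 0.0 + 0.1*6.0 = 0.6
Step 2: y^k = 0.6, reduced costs: (8.2, 5.4)
  x^k = (0.0, 0.0), subgradient = b - a^T x = 6.0
  y^{k+1} = 0.6 + 0.1*6.0 = 1.2
Dual objective at y_2 = 1.2: reduced costs (6.4, 4.8), box minimizer x = (0.0, 0.0)
g(y_2) = b*y + (c1 - a1*y)*x1 + (c2 - a2*y)*x2 = 6*1.2 + 6.4*0.0 + 4.8*0.0 = 7.2 + 0.0 + 0.0 = 7.2


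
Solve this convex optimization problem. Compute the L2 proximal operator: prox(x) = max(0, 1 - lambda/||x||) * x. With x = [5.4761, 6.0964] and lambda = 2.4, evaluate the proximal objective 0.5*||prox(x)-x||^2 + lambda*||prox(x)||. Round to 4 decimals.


Step 1: Compute ||x||.
||x|| = 8.1947
Step 2: Compute scaling factor.
scale = max(0, 1 - 2.4/8.1947) = 0.7071
Step 3: prox(x) = [3.8723, 4.3109]
||prox(x)|| = 5.7947
Step 4: Proximal objective.
0.5*||prox-x||^2 = 2.88
lambda*||prox|| = 13.9073
Total = 16.7874


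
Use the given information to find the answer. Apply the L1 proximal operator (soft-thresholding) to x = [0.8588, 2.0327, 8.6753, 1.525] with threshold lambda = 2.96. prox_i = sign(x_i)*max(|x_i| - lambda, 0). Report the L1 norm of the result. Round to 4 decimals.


Soft-thresholding with lambda = 2.96:
prox(0.8588) = sign(0.8588)*max(|0.8588| - 2.96, 0) = 0.0
prox(2.0327) = sign(2.0327)*max(|2.0327| - 2.96, 0) = 0.0
prox(8.6753) = sign(8.6753)*max(|8.6753| - 2.96, 0) = 5.7153
prox(1.525) = sign(1.525)*max(|1.525| - 2.96, 0) = 0.0
prox(x) = [0.0, 0.0, 5.7153, 0.0]
||prox(x)||_1 = 0.0 + 0.0 + 5.7153 + 0.0 = 5.7153


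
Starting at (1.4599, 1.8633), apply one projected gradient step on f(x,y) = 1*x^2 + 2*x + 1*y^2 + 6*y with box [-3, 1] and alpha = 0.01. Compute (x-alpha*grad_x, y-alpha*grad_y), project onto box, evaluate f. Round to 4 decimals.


Step 1: Compute gradient at (1.4599, 1.8633).
grad_x = 2*1*1.4599 + 2 = 4.9198
grad_y = 2*1*1.8633 + 6 = 9.7266
Step 2: Gradient step.
x_raw = 1.4599 - 0.01*4.9198 = 1.4107
y_raw = 1.8633 - 0.01*9.7266 = 1.766
Step 3: Project onto [-3, 1].
x_proj = clip(1.4107) = 1.0
y_proj = clip(1.766) = 1.0
Step 4: Evaluate f.
f(1.0, 1.0) = 10.0


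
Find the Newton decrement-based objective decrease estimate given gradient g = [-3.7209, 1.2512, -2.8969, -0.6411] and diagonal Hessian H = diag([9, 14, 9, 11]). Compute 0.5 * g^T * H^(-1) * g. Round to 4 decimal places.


Step 1: H is diagonal, so H^(-1) * g = [-0.4134, 0.0894, -0.3219, -0.0583].
Step 2: g^T H^(-1) g = sum_i g_i^2 / H_ii
  = (-3.7209)^2/9 + (1.2512)^2/14 + (-2.8969)^2/9 + (-0.6411)^2/11
  = 1.5383 + 0.1118 + 0.9324 + 0.0374 = 2.62
Step 3: Objective decrease = 0.5 * g^T H^(-1) g = 1.31


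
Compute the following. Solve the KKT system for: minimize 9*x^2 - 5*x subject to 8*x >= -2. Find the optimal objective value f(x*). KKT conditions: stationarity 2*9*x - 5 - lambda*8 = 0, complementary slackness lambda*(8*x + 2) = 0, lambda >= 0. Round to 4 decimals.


Step 1: Try lambda = 0 (constraint inactive).
Stationarity: 2*9*x - 5 = 0
x* = 5/(2*9) = 5/18 = 0.2778 (rounded; the exact value 5/18 is used below)
Check constraint: 8*0.2778 = 2.2224 >= -2 -- satisfied.
Step 2: Compute optimal value.
f(x*) = 9*(5/18)^2 - 5*(5/18) = -0.6944


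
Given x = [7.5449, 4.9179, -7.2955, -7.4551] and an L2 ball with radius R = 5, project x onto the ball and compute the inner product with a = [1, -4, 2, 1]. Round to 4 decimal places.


Step 1: Compute ||x|| (intermediates to 6 decimals).
||x|| = sqrt(7.5449^2 + 4.9179^2 + (-7.2955)^2 + (-7.4551)^2) = 13.780932
Step 2: Project.
Since ||x|| > R, scale = R/||x|| = 5/13.780932 = 0.36282, proj(x) = scale * x
proj(x) = [2.737441, 1.784312, -2.646953, -2.704859]
Step 3: Dot product.
a^T * proj(x) = 1*2.737441 - 4*1.784312 + 2*(-2.646953) + 1*(-2.704859) = -12.3986


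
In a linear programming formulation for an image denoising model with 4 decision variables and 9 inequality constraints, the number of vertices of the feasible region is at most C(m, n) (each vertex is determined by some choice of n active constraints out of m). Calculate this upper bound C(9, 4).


Each vertex corresponds to some choice of n active constraints out of m, so the number of vertices is at most C(m, n) = m! / (n!(m-n)!).
m = 9, n = 4
Numerator: 9 * 8 * 7 * 6
Denominator: 4! = 24
C(9, 4) = 126


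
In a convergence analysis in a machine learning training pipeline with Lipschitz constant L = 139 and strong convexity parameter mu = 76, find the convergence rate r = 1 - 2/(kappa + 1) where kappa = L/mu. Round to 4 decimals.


Step 1: Compute the condition number.
kappa = L/mu = 139/76 = 1.8289
Step 2: Compute the convergence rate.
r = 1 - 2/(kappa + 1) = 1 - 2*mu/(L + mu) = (L - mu)/(L + mu) = 63/215 = 0.293


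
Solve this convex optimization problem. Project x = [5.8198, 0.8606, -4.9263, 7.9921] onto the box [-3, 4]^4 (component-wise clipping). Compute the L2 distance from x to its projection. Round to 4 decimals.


Project each component onto [-3, 4].
clip(5.8198) = 4.0, clip(0.8606) = 0.8606, clip(-4.9263) = -3.0, clip(7.9921) = 4.0
Projection = [4.0, 0.8606, -3.0, 4.0]
Squared diffs: [3.3117, 0.0, 3.7106, 15.9369]
Distance = sqrt(22.9592) = 4.7916


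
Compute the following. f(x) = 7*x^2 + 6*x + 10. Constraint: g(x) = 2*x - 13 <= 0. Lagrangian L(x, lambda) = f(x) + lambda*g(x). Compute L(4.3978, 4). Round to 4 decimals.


Step 1: Evaluate f(x).
f(4.3978) = 7*4.3978^2 + 6*4.3978 + 10 = 171.7713
Step 2: Evaluate g(x).
g(4.3978) = 2*4.3978 - 13 = -4.2044
Step 3: Compute Lagrangian.
L = 171.7713 + 4*-4.2044 = 154.9537


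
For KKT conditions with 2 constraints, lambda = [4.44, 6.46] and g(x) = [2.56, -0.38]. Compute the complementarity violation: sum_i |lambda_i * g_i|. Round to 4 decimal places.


KKT complementary slackness check:
lambda_1 * g_1 = 4.44 * 2.56 = 11.3664
lambda_2 * g_2 = 6.46 * -0.38 = -2.4548
Total violation = 11.3664 + 2.4548 = 13.8212


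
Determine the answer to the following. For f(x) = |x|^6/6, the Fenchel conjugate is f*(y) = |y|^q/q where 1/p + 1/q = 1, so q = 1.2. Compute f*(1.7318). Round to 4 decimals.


The conjugate exponent q satisfies 1/p + 1/q = 1.
p = 6, so q = 6/(6 - 1) = 1.2
|y|^q = 1.7318^1.2 = 1.9328
f*(1.7318) = 1.9328 / 1.2 = 1.6107


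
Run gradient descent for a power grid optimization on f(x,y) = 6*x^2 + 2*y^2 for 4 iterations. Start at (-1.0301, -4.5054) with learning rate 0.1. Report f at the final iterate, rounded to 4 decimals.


Gradient descent on f(x,y) = 6*x^2 + 2*y^2.
Starting point: (-1.0301, -4.5054), alpha = 0.1
Step 1: grad_x = 2*6*-1.0301 = -12.3612, grad_y = 2*2*-4.5054 = -18.0216
  x_1 = -1.0301 - 0.1*-12.3612 = 0.206
  y_1 = -4.5054 - 0.1*-18.0216 = -2.7032
Step 2: grad_x = 2*6*0.206 = 2.4722, grad_y = 2*2*-2.7032 = -10.813
  x_2 = 0.206 - 0.1*2.4722 = -0.0412
  y_2 = -2.7032 - 0.1*-10.813 = -1.6219
Step 3: grad_x = 2*6*-0.0412 = -0.4944, grad_y = 2*2*-1.6219 = -6.4878
  x_3 = -0.0412 - 0.1*-0.4944 = 0.0082
  y_3 = -1.6219 - 0.1*-6.4878 = -0.9732
Step 4: grad_x = 2*6*0.0082 = 0.0989, grad_y = 2*2*-0.9732 = -3.8927
  x_4 = 0.0082 - 0.1*0.0989 = -0.0016
  y_4 = -0.9732 - 0.1*-3.8927 = -0.5839
f(-0.0016, -0.5839) = 6*(-0.0016)^2 + 2*(-0.5839)^2 = 0.6819


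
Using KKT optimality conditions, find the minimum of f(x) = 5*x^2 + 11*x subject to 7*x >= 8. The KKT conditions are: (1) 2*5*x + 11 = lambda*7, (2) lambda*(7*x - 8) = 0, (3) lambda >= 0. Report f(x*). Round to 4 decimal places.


Step 1: Try lambda = 0 (constraint inactive).
x_unc = -11/(2*5) = -1.1
Check: 7*-1.1 = -7.7 < 8 -- violated!
Step 2: Constraint must be active: 7*x = 8
x* = 8/7 = 1.1429 (rounded; the exact value 8/7 is used below)
lambda = (2*5*(8/7) + 11)/7 = 3.2041
Step 3: Compute optimal value.
f(x*) = 5*(8/7)^2 + 11*(8/7) = 19.102


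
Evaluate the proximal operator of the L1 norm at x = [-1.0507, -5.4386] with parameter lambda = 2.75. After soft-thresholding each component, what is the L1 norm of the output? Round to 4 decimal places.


Soft-thresholding with lambda = 2.75:
prox(-1.0507) = sign(-1.0507)*max(|-1.0507| - 2.75, 0) = 0.0
prox(-5.4386) = sign(-5.4386)*max(|-5.4386| - 2.75, 0) = -2.6886
prox(x) = [0.0, -2.6886]
||prox(x)||_1 = 0.0 + 2.6886 = 2.6886


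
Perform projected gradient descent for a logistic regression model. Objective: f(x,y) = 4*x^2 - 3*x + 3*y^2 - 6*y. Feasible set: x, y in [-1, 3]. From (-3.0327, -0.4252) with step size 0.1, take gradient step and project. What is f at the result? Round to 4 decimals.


Step 1: Compute gradient at (-3.0327, -0.4252).
grad_x = 2*4*-3.0327 - 3 = -27.2616
grad_y = 2*3*-0.4252 - 6 = -8.5512
Step 2: Gradient step.
x_raw = -3.0327 - 0.1*-27.2616 = -0.3065
y_raw = -0.4252 - 0.1*-8.5512 = 0.4299
Step 3: Project onto [-1, 3].
x_proj = clip(-0.3065) = -0.3065
y_proj = clip(0.4299) = 0.4299
Step 4: Evaluate f.
f(-0.3065, 0.4299) = -0.7295


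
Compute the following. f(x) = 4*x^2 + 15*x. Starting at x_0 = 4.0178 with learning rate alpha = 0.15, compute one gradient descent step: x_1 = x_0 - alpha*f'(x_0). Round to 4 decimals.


We compute the gradient at x_0 and apply the update.
f'(x) = 8*x + 15
f'(4.0178) = 8*4.0178 + 15 = 47.1424
x_1 = 4.0178 - 0.15*47.1424 = -3.0536


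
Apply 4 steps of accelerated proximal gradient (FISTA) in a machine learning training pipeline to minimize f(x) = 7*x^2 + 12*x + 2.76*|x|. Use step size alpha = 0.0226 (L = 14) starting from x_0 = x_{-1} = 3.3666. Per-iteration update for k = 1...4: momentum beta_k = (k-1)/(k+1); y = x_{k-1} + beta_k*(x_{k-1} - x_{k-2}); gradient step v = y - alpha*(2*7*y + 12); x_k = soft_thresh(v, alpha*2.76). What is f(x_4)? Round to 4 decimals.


FISTA on f(x) = 7*x^2 + 12*x + 2.76*|x|
L = 14, alpha = 0.0226
Iteration 1: beta = 0.0, y = 3.3666 + 0.0*(3.3666 - 3.3666) = 3.3666
  grad(y) = 59.1324, v = y - alpha*grad = 2.0302
  prox(v) = soft_thresh(2.0302, 0.0624) = 1.9678
Iteration 2: beta = 0.3333, y = 1.9678 + 0.3333*(1.9678 - 3.3666) = 1.5016
  grad(y) = 33.0221, v = y - alpha*grad = 0.7553
  prox(v) = soft_thresh(0.7553, 0.0624) = 0.6929
Iteration 3: beta = 0.5, y = 0.6929 + 0.5*(0.6929 - 1.9678) = 0.0554
  grad(y) = 12.7761, v = y - alpha*grad = -0.2333
  prox(v) = soft_thresh(-0.2333, 0.0624) = -0.1709
Iteration 4: beta = 0.6, y = -0.1709 + 0.6*(-0.1709 - 0.6929) = -0.6892
  grad(y) = 2.3508, v = y - alpha*grad = -0.7424
  prox(v) = soft_thresh(-0.7424, 0.0624) = -0.68
f(x_4) = 7*(-0.68)^2 + 12*(-0.68) + 2.76*|-0.68| = -3.0464


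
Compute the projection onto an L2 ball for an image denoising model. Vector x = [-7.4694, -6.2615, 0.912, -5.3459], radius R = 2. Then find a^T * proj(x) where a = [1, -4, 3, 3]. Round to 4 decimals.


Step 1: Compute ||x|| (intermediates to 6 decimals).
||x|| = sqrt((-7.4694)^2 + (-6.2615)^2 + 0.912^2 + (-5.3459)^2) = 11.153865
Step 2: Project.
Since ||x|| > R, scale = R/||x|| = 2/11.153865 = 0.17931, proj(x) = scale * x
proj(x) = [-1.339338, -1.12275, 0.163531, -0.958573]
Step 3: Dot product.
a^T * proj(x) = 1*(-1.339338) - 4*(-1.12275) + 3*0.163531 + 3*(-0.958573) = 0.7665


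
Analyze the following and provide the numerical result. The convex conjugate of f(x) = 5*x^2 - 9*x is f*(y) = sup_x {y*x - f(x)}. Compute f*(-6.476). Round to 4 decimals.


f*(y) = sup_x {y*x - a*x^2 - b*x} = sup_x {(y-b)*x - a*x^2}
FOC: (y - b) - 2a*x = 0 => x* = (y - b)/(2a)
x* = (-6.476 + 9)/(2*5) = 0.2524
f*(-6.476) = (y-b)^2/(4a) = (-6.476 + 9)^2/(4*5)
= 6.3706/20 = 0.3185


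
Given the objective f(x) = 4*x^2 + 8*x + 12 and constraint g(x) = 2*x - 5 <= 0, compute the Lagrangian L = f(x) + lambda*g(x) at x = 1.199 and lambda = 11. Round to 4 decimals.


Step 1: Evaluate f(x).
f(1.199) = 4*1.199^2 + 8*1.199 + 12 = 27.3424
Step 2: Evaluate g(x).
g(1.199) = 2*1.199 - 5 = -2.602
Step 3: Compute Lagrangian.
L = 27.3424 + 11*-2.602 = -1.2796


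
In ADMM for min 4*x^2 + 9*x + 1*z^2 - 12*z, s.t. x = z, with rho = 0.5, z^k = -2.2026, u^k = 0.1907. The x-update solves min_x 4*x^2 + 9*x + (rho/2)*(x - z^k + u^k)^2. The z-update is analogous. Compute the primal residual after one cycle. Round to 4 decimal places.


ADMM iteration with rho = 0.5, z^k = -2.2026, u^k = 0.1907
Step 1: x-update.
Minimize 4*x^2 + 9*x + (0.5/2)*(x + 2.2026 + 0.1907)^2
FOC: (2*4 + 0.5)*x = -9 + 0.5*(-2.2026 - 0.1907)
x^{k+1} = -1.1996
Step 2: z-update.
Minimize 1*z^2 - 12*z + (0.5/2)*(-1.1996 - z + 0.1907)^2
FOC: (2*1 + 0.5)*z = 12 + 0.5*(-1.1996 + 0.1907)
z^{k+1} = 4.5982
Step 3: u-update.
u^{k+1} = 0.1907 - 1.1996 - 4.5982 = -5.6071
Step 4: Primal residual = |-1.1996 - 4.5982| = 5.7978


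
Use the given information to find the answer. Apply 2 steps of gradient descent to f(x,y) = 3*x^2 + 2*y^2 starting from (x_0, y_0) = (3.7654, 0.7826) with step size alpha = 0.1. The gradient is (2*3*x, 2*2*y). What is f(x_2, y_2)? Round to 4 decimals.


Gradient descent on f(x,y) = 3*x^2 + 2*y^2.
Starting point: (3.7654, 0.7826), alpha = 0.1
Step 1: grad_x = 2*3*3.7654 = 22.5924, grad_y = 2*2*0.7826 = 3.1304
  x_1 = 3.7654 - 0.1*22.5924 = 1.5062
  y_1 = 0.7826 - 0.1*3.1304 = 0.4696
Step 2: grad_x = 2*3*1.5062 = 9.037, grad_y = 2*2*0.4696 = 1.8782
  x_2 = 1.5062 - 0.1*9.037 = 0.6025
  y_2 = 0.4696 - 0.1*1.8782 = 0.2817
f(0.6025, 0.2817) = 3*0.6025^2 + 2*0.2817^2 = 1.2476
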